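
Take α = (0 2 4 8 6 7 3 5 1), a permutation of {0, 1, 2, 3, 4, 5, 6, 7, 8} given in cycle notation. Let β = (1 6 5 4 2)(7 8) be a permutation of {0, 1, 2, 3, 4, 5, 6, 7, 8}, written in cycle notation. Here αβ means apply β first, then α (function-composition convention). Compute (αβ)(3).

5

First apply β: β(3) = 3, then α(3) = 5. Thus (αβ)(3) = 5.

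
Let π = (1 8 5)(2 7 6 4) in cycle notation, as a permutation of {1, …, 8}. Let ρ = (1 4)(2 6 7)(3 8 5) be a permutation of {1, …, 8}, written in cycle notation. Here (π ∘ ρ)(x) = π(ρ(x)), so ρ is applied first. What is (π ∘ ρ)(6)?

First apply ρ: ρ(6) = 7, then π(7) = 6. Thus (π ∘ ρ)(6) = 6.

6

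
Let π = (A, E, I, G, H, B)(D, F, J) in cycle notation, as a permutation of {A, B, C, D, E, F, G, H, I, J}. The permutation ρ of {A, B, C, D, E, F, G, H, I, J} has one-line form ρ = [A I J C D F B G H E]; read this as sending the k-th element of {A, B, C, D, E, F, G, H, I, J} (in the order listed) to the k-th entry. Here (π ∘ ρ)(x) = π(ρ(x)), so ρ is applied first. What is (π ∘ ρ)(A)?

ρ(A) = A, then π(A) = E; composing gives (π ∘ ρ)(A) = E.

E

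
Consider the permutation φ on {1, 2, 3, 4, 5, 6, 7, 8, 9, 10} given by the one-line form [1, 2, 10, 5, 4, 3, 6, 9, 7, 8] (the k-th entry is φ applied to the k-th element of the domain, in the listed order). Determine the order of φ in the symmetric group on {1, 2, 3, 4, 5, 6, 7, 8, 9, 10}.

Decomposing into disjoint cycles gives cycle lengths 6, 2, 1, 1.
The order is lcm(6, 2) = 6.

6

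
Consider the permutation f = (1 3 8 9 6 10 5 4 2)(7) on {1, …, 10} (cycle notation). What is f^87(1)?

1 lies in the 9-cycle (1 3 8 9 6 10 5 4 2).
On a 9-cycle, f^9 is the identity, so f^87 = f^6 there (87 ≡ 6 mod 9).
Stepping 6 places around the cycle: 1 → 3 → 8 → 9 → 6 → 10 → 5.

5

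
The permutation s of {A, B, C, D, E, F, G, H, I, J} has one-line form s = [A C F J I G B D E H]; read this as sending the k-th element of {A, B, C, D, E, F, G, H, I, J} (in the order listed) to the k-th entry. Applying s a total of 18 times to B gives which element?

F

Tracing B → C → … returns to B after 4 steps, so B lies in a 4-cycle (B, C, F, G).
Since the cycle has length 4, s^18 acts on it the same as s^2 (18 mod 4 = 2).
Advancing 2 steps from B: B → C → F.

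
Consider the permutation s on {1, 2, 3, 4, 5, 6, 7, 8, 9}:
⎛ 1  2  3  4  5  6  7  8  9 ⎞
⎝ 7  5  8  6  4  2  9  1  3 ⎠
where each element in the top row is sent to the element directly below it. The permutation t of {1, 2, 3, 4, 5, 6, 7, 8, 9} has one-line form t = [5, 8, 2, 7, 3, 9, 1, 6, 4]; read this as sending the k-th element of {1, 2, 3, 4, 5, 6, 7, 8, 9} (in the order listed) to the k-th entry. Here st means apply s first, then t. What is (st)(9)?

2

s(9) = 3, then t(3) = 2; composing gives (st)(9) = 2.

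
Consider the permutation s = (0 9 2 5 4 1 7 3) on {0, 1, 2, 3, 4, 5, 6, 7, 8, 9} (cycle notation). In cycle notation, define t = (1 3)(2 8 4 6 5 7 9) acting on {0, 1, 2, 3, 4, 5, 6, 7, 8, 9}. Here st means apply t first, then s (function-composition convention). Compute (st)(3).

7

t(3) = 1, then s(1) = 7; composing gives (st)(3) = 7.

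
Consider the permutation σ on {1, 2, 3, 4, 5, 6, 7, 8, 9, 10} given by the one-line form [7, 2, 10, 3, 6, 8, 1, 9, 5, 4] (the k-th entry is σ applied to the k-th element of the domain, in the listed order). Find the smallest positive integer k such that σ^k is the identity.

12

Writing σ as disjoint cycles, the cycle lengths are 4, 3, 2, 1.
The order of σ is the least common multiple of its cycle lengths: lcm(4, 3, 2) = 12.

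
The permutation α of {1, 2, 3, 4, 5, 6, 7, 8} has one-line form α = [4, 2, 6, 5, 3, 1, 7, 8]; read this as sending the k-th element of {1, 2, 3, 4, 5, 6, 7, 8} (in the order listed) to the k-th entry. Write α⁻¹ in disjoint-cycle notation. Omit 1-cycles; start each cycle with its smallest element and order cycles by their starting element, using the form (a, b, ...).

(1, 6, 3, 5, 4)

First write α in disjoint cycles: (1, 4, 5, 3, 6).
Reversing each cycle (and rotating so the smallest element leads) gives α⁻¹ = (1, 6, 3, 5, 4).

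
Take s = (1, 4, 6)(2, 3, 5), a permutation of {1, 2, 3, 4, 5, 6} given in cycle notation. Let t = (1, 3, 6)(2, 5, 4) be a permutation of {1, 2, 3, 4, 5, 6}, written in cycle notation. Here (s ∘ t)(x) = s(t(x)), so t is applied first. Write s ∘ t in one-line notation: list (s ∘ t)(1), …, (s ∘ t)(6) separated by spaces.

(s ∘ t)(x) = s(t(x)). Computing each image: s(t(1)) = s(3) = 5, s(t(2)) = s(5) = 2, s(t(3)) = s(6) = 1, s(t(4)) = s(2) = 3, s(t(5)) = s(4) = 6, s(t(6)) = s(1) = 4.
Hence s ∘ t = [5 2 1 3 6 4].

5 2 1 3 6 4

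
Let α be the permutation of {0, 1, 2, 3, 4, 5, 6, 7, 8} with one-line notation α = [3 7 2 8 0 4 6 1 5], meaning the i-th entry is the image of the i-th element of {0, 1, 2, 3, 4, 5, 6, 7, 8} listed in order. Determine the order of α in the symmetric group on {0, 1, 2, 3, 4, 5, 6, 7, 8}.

10

The disjoint-cycle form of α has cycle lengths 5, 2, 1, 1.
The order is lcm(5, 2) = 10.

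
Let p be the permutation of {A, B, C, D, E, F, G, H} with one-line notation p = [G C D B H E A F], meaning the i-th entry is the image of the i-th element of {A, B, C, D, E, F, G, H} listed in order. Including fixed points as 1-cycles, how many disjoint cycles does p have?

The cycle decomposition is (A, G)(B, C, D)(E, H, F), which has 3 cycles (counting 1-cycles).

3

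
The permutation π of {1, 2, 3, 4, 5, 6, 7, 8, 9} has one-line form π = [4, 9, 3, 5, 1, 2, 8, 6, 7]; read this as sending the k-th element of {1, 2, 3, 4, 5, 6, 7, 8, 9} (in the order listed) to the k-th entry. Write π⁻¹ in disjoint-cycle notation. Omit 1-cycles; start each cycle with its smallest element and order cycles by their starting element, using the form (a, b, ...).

(1, 5, 4)(2, 6, 8, 7, 9)

The cycle decomposition of π is (1, 4, 5)(2, 9, 7, 8, 6).
The inverse reverses every cycle; in canonical form, π⁻¹ = (1, 5, 4)(2, 6, 8, 7, 9).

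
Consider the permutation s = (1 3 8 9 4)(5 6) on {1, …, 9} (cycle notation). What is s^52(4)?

4 lies in the 5-cycle (1 3 8 9 4).
Powers repeat with period 5 on this cycle, and 52 mod 5 = 2, so s^52(4) = s^2(4).
Stepping 2 places around the cycle: 4 → 1 → 3.

3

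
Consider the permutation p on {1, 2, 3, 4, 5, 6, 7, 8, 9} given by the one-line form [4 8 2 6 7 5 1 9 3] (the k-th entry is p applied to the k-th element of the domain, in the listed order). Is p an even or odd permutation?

odd

In disjoint-cycle form the cycle lengths are 5, 4.
A cycle is odd iff its length is even; p has 1 even-length cycle, so sgn(p) = (−1)^1 and p is odd.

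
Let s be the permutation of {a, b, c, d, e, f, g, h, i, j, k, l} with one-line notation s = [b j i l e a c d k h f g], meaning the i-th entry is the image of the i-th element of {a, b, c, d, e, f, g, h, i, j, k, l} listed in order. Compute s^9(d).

j

Tracing d → l → … returns to d after 11 steps, so d lies in an 11-cycle (a, b, j, h, d, l, g, c, i, k, f).
Advancing 9 steps from d: d → l → g → c → i → k → f → a → b → j.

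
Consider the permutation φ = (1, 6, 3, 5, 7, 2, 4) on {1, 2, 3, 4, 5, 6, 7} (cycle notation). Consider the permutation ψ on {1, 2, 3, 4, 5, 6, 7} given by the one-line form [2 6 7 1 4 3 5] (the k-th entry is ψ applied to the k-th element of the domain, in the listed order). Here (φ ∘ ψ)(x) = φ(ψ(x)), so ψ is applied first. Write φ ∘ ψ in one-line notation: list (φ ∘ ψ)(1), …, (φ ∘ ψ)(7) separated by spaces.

4 3 2 6 1 5 7

(φ ∘ ψ)(x) = φ(ψ(x)). Computing each image: φ(ψ(1)) = φ(2) = 4, φ(ψ(2)) = φ(6) = 3, φ(ψ(3)) = φ(7) = 2, φ(ψ(4)) = φ(1) = 6, φ(ψ(5)) = φ(4) = 1, φ(ψ(6)) = φ(3) = 5, φ(ψ(7)) = φ(5) = 7.
Hence φ ∘ ψ = [4 3 2 6 1 5 7].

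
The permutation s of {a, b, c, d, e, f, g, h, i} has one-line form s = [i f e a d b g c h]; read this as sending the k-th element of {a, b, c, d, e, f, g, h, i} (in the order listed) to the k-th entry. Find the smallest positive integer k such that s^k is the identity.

6

The disjoint-cycle form of s has cycle lengths 6, 2, 1.
Since disjoint cycles commute, ord(s) = lcm(6, 2) = 6.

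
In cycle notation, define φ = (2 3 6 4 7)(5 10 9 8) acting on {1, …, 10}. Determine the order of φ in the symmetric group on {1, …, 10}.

The disjoint cycles have lengths 5, 4, 1.
Since disjoint cycles commute, ord(φ) = lcm(5, 4) = 20.

20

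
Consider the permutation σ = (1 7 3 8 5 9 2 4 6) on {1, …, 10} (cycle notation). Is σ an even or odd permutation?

even

The cycle lengths are 9, 1.
A cycle is odd iff its length is even; σ has 0 even-length cycles, so sgn(σ) = (−1)^0 and σ is even.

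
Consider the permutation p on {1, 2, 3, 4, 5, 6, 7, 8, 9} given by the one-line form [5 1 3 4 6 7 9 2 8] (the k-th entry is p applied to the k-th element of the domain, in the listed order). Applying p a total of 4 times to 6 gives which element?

2

Tracing 6 → 7 → … returns to 6 after 7 steps, so 6 lies in a 7-cycle (1, 5, 6, 7, 9, 8, 2).
Advancing 4 steps from 6: 6 → 7 → 9 → 8 → 2.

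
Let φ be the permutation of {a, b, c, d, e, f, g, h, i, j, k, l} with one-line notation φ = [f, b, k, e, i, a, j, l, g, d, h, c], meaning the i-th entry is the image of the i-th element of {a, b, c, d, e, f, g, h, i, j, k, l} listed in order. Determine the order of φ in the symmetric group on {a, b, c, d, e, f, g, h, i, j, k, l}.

20

The disjoint-cycle form of φ has cycle lengths 5, 4, 2, 1.
The order is lcm(5, 4, 2) = 20.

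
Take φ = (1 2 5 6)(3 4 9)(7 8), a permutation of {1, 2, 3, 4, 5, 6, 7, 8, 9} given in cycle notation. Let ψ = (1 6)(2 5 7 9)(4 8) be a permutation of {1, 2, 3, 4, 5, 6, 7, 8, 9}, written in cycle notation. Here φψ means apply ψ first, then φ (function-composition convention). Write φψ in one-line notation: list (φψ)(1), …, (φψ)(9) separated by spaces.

1 6 4 7 8 2 3 9 5

For each element, apply ψ then φ: 1 → 6 → 1; 2 → 5 → 6; 3 → 3 → 4; 4 → 8 → 7; 5 → 7 → 8; 6 → 1 → 2; 7 → 9 → 3; 8 → 4 → 9; 9 → 2 → 5.
Collecting the images, φψ = [1 6 4 7 8 2 3 9 5].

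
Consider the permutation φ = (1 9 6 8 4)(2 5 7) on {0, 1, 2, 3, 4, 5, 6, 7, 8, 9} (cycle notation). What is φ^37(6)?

6 lies in the 5-cycle (1 9 6 8 4).
On a 5-cycle, φ^5 is the identity, so φ^37 = φ^2 there (37 ≡ 2 mod 5).
Stepping 2 places around the cycle: 6 → 8 → 4.

4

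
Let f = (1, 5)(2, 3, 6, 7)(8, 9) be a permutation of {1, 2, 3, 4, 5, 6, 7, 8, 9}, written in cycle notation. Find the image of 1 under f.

In the cycle (1, 5), 1 is followed by 5, so f(1) = 5.

5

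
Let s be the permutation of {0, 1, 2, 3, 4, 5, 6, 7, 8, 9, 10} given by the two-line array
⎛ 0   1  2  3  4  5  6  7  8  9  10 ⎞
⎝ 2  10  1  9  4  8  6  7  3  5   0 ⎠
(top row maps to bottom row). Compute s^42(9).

8

Tracing 9 → 5 → … returns to 9 after 4 steps, so 9 lies in a 4-cycle (3, 9, 5, 8).
On a 4-cycle, s^4 is the identity, so s^42 = s^2 there (42 ≡ 2 mod 4).
Stepping 2 places around the cycle: 9 → 5 → 8.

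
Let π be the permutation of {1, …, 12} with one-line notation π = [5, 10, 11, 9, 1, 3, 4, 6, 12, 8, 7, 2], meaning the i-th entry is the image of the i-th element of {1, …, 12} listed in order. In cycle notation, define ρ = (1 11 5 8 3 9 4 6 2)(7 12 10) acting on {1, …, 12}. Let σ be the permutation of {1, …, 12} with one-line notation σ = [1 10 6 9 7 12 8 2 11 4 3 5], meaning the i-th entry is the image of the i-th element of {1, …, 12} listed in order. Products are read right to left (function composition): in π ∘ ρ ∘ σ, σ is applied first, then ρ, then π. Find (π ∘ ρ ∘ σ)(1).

7

Apply the permutations in order: σ(1) = 1, then ρ(1) = 11, then π(11) = 7. So (π ∘ ρ ∘ σ)(1) = 7.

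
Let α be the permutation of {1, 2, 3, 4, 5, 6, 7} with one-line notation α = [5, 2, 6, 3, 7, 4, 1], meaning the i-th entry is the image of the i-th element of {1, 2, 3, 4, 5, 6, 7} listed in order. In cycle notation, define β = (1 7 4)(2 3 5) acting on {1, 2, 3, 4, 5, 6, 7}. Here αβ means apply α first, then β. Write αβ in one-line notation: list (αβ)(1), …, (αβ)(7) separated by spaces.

(αβ)(x) = β(α(x)). Computing each image: β(α(1)) = β(5) = 2, β(α(2)) = β(2) = 3, β(α(3)) = β(6) = 6, β(α(4)) = β(3) = 5, β(α(5)) = β(7) = 4, β(α(6)) = β(4) = 1, β(α(7)) = β(1) = 7.
Hence αβ = [2 3 6 5 4 1 7].

2 3 6 5 4 1 7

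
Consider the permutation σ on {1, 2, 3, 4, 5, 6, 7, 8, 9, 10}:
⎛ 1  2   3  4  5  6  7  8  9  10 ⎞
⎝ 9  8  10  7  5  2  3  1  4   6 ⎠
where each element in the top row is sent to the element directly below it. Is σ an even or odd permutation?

even

In disjoint-cycle form the cycle lengths are 9, 1.
A cycle of length ℓ contributes ℓ−1 transpositions, so σ is a product of 8 transpositions — even.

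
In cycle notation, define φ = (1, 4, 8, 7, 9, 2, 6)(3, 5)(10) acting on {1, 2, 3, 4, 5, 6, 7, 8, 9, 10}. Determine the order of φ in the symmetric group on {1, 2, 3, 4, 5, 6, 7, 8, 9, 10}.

14

The disjoint cycles have lengths 7, 2, 1.
Since disjoint cycles commute, ord(φ) = lcm(7, 2) = 14.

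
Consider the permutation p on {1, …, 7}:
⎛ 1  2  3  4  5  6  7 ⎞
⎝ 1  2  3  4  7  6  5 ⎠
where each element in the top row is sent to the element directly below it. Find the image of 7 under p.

5

The entry below 7 in the array is 5, so p(7) = 5.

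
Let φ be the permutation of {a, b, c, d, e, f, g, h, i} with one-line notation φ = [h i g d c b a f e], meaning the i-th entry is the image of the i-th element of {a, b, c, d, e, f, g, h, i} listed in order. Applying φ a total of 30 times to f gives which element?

a

Tracing f → b → … returns to f after 8 steps, so f lies in an 8-cycle (a h f b i e c g).
On an 8-cycle, φ^8 is the identity, so φ^30 = φ^6 there (30 ≡ 6 mod 8).
Stepping 6 places around the cycle: f → b → i → e → c → g → a.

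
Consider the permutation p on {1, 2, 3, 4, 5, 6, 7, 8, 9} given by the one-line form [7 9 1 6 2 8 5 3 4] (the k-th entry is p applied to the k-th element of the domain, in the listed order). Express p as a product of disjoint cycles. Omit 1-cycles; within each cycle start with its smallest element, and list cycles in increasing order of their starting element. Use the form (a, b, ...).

(1, 7, 5, 2, 9, 4, 6, 8, 3)

Start at 1 and follow images: 1 → 7 → 5 → 2 → 9 → 4 → 6 → 8 → 3 → 1, giving the cycle (1, 7, 5, 2, 9, 4, 6, 8, 3).
Continuing from each remaining unvisited element yields (1, 7, 5, 2, 9, 4, 6, 8, 3).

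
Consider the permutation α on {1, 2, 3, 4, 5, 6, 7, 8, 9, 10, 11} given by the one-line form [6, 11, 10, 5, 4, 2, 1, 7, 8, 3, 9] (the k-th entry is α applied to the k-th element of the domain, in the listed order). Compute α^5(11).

6

Tracing 11 → 9 → … returns to 11 after 7 steps, so 11 lies in a 7-cycle (1, 6, 2, 11, 9, 8, 7).
Advancing 5 steps from 11: 11 → 9 → 8 → 7 → 1 → 6.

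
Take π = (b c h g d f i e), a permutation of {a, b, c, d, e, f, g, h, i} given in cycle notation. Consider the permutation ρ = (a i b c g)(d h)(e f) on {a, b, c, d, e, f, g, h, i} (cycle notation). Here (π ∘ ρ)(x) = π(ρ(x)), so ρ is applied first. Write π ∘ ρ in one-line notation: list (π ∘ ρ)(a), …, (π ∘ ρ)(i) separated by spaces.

(π ∘ ρ)(x) = π(ρ(x)). Computing each image: π(ρ(a)) = π(i) = e, π(ρ(b)) = π(c) = h, π(ρ(c)) = π(g) = d, π(ρ(d)) = π(h) = g, π(ρ(e)) = π(f) = i, π(ρ(f)) = π(e) = b, π(ρ(g)) = π(a) = a, π(ρ(h)) = π(d) = f, π(ρ(i)) = π(b) = c.
Hence π ∘ ρ = [e h d g i b a f c].

e h d g i b a f c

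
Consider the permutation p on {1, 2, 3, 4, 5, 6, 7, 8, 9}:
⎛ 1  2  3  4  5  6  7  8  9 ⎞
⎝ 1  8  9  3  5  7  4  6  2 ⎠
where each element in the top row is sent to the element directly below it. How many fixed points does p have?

2

The fixed points (elements with p(x) = x) are {1, 5}, so there are 2.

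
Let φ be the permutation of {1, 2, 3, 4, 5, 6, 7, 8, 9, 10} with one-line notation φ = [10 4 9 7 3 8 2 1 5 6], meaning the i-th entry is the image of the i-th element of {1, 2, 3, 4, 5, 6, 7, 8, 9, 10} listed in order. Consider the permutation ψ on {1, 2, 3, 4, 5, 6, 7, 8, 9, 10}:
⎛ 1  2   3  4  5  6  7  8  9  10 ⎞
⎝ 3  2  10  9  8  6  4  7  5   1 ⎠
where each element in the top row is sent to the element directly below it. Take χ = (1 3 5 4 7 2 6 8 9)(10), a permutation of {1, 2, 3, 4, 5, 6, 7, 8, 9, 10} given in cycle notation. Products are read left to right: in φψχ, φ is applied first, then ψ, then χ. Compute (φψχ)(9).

Chase 9: φ(9) = 5; ψ(5) = 8; χ(8) = 9. Hence (φψχ)(9) = 9.

9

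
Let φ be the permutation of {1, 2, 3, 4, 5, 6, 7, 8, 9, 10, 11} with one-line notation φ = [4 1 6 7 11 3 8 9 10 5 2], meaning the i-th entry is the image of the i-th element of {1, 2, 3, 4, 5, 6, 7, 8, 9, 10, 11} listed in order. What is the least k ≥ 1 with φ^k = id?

Writing φ as disjoint cycles, the cycle lengths are 9, 2.
The order is lcm(9, 2) = 18.

18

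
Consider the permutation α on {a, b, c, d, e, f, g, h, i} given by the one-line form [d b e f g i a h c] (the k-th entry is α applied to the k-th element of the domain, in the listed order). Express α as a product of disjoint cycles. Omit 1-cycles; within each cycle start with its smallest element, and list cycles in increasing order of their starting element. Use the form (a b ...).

From a: a → d → f → i → c → e → g → a, closing the cycle (a d f i c e g).
Repeating from the next unused element and collecting all non-trivial cycles gives (a d f i c e g).

(a d f i c e g)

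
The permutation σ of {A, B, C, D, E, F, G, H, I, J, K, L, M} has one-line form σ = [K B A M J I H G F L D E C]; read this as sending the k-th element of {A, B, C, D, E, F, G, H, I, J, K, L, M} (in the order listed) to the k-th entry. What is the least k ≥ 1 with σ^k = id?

Writing σ as disjoint cycles, the cycle lengths are 5, 3, 2, 2, 1.
Since disjoint cycles commute, ord(σ) = lcm(5, 3, 2, 2) = 30.

30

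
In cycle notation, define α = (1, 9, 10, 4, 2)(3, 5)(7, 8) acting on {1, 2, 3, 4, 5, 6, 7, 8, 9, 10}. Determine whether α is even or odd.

even

The cycle lengths are 5, 2, 2, 1.
A cycle of length ℓ contributes ℓ−1 transpositions, so α is a product of 4 + 1 + 1 = 6 transpositions — even.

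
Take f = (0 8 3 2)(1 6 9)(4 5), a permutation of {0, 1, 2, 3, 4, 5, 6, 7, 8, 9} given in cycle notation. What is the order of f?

12

The disjoint cycles have lengths 4, 3, 2, 1.
The order is lcm(4, 3, 2) = 12.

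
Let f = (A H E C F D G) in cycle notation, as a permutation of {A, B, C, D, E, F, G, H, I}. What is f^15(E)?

C

E lies in the 7-cycle (A H E C F D G).
Since the cycle has length 7, f^15 acts on it the same as f^1 (15 mod 7 = 1).
Stepping 1 place around the cycle: E → C.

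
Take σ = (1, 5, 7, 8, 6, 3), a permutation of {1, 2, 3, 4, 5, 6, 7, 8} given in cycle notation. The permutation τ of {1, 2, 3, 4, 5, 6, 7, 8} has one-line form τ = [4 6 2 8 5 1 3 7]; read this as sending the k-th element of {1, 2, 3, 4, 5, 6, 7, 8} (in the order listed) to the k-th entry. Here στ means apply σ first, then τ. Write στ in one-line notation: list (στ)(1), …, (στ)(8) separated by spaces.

5 6 4 8 3 2 7 1

Chase each element through σ then τ: 1 → 5 → 5; 2 → 2 → 6; 3 → 1 → 4; 4 → 4 → 8; 5 → 7 → 3; 6 → 3 → 2; 7 → 8 → 7; 8 → 6 → 1.
Collecting the images, στ = [5 6 4 8 3 2 7 1].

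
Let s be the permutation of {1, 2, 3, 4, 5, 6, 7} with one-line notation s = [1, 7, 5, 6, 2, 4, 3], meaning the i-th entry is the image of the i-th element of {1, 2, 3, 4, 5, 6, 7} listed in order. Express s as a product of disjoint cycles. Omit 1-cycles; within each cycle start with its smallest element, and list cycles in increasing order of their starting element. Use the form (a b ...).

(2 7 3 5)(4 6)

Start at 2 and follow images: 2 → 7 → 3 → 5 → 2, giving the cycle (2 7 3 5).
Continuing from each remaining unvisited element yields (2 7 3 5)(4 6).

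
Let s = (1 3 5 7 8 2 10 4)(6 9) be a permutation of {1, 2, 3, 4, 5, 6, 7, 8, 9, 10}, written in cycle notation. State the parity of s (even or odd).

even

The cycle lengths are 8, 2.
A cycle of length ℓ contributes ℓ−1 transpositions, so s is a product of 7 + 1 = 8 transpositions — even.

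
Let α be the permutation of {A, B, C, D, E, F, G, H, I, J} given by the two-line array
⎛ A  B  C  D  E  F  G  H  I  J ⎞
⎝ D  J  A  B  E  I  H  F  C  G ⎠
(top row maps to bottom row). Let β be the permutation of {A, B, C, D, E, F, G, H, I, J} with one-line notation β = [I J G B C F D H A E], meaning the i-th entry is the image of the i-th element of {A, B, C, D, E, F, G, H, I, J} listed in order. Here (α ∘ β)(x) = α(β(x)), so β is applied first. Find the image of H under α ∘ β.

F

β(H) = H, then α(H) = F; composing gives (α ∘ β)(H) = F.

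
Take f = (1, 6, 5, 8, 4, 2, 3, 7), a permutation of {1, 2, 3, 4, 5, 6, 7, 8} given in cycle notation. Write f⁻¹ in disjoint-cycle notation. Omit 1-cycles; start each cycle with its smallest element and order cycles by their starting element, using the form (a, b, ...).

(1, 7, 3, 2, 4, 8, 5, 6)

If f sends a → b within a cycle, f⁻¹ sends b → a; equivalently, reverse each cycle.
Reversing each cycle of f and rotating so the smallest element leads gives (1, 7, 3, 2, 4, 8, 5, 6).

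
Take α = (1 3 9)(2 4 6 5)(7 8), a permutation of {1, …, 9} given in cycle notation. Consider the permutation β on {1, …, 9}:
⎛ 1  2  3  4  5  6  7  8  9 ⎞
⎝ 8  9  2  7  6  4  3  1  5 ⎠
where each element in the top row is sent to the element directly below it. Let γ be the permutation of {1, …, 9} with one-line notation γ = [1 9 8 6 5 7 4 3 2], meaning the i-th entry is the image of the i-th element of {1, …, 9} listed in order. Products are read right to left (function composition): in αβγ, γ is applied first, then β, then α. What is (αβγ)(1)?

Chase 1: γ(1) = 1; β(1) = 8; α(8) = 7. Hence (αβγ)(1) = 7.

7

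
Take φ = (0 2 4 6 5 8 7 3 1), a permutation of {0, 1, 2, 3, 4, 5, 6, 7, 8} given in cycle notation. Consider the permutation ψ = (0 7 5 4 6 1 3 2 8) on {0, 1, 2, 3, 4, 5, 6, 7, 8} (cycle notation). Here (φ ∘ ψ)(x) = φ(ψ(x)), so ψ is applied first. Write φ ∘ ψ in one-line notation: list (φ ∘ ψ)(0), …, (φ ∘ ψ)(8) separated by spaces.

3 1 7 4 5 6 0 8 2

(φ ∘ ψ)(x) = φ(ψ(x)). Computing each image: φ(ψ(0)) = φ(7) = 3, φ(ψ(1)) = φ(3) = 1, φ(ψ(2)) = φ(8) = 7, φ(ψ(3)) = φ(2) = 4, φ(ψ(4)) = φ(6) = 5, φ(ψ(5)) = φ(4) = 6, φ(ψ(6)) = φ(1) = 0, φ(ψ(7)) = φ(5) = 8, φ(ψ(8)) = φ(0) = 2.
Hence φ ∘ ψ = [3 1 7 4 5 6 0 8 2].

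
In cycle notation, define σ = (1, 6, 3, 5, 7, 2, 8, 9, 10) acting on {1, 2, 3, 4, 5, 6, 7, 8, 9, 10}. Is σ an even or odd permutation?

even

The cycle lengths are 9, 1.
A cycle of length ℓ contributes ℓ−1 transpositions, so σ is a product of 8 transpositions — even.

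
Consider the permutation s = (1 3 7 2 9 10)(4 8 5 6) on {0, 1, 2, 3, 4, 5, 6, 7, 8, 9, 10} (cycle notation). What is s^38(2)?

2 lies in the 6-cycle (1 3 7 2 9 10).
On a 6-cycle, s^6 is the identity, so s^38 = s^2 there (38 ≡ 2 mod 6).
Stepping 2 places around the cycle: 2 → 9 → 10.

10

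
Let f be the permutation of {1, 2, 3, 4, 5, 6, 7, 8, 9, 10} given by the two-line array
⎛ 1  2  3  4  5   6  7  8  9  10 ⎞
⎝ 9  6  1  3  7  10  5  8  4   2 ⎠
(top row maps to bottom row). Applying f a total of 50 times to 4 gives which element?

1

Tracing 4 → 3 → … returns to 4 after 4 steps, so 4 lies in a 4-cycle (1 9 4 3).
On a 4-cycle, f^4 is the identity, so f^50 = f^2 there (50 ≡ 2 mod 4).
Advancing 2 steps from 4: 4 → 3 → 1.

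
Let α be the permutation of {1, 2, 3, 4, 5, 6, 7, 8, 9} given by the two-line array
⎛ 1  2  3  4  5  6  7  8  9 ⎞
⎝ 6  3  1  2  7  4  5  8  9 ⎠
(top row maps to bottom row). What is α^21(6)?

4

Tracing 6 → 4 → … returns to 6 after 5 steps, so 6 lies in a 5-cycle (1, 6, 4, 2, 3).
Powers repeat with period 5 on this cycle, and 21 mod 5 = 1, so α^21(6) = α^1(6).
Advancing 1 step from 6: 6 → 4.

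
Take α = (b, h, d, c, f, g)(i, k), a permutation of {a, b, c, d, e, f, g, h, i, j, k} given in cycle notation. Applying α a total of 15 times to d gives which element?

g

d lies in the 6-cycle (b, h, d, c, f, g).
Since the cycle has length 6, α^15 acts on it the same as α^3 (15 mod 6 = 3).
Stepping 3 places around the cycle: d → c → f → g.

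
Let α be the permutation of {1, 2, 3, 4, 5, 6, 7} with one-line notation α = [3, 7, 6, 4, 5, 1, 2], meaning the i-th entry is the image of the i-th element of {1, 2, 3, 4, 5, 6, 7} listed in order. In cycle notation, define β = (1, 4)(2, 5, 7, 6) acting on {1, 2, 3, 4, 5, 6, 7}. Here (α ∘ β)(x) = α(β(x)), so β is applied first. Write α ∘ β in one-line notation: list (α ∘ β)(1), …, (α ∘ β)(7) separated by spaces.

4 5 6 3 2 7 1

(α ∘ β)(x) = α(β(x)). Computing each image: α(β(1)) = α(4) = 4, α(β(2)) = α(5) = 5, α(β(3)) = α(3) = 6, α(β(4)) = α(1) = 3, α(β(5)) = α(7) = 2, α(β(6)) = α(2) = 7, α(β(7)) = α(6) = 1.
Hence α ∘ β = [4 5 6 3 2 7 1].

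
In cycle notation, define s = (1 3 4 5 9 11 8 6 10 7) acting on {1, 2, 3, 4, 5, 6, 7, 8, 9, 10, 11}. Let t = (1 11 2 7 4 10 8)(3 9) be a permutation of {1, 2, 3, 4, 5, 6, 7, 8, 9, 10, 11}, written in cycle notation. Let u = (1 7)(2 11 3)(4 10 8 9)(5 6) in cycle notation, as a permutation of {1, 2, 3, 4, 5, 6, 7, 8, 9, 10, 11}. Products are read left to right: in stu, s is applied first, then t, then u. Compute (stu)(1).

Chase 1: s(1) = 3; t(3) = 9; u(9) = 4. Hence (stu)(1) = 4.

4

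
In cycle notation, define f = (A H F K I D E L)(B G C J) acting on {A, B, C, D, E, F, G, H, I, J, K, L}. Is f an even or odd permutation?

even

The cycle lengths are 8, 4.
A cycle is odd iff its length is even; f has 2 even-length cycles, so sgn(f) = (−1)^2 and f is even.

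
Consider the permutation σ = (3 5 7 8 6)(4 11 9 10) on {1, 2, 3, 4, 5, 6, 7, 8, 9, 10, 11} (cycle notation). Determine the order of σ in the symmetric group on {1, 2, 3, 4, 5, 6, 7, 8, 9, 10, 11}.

20

The cycle type of σ is (5, 4, 1, 1).
The order of σ is the least common multiple of its cycle lengths: lcm(5, 4) = 20.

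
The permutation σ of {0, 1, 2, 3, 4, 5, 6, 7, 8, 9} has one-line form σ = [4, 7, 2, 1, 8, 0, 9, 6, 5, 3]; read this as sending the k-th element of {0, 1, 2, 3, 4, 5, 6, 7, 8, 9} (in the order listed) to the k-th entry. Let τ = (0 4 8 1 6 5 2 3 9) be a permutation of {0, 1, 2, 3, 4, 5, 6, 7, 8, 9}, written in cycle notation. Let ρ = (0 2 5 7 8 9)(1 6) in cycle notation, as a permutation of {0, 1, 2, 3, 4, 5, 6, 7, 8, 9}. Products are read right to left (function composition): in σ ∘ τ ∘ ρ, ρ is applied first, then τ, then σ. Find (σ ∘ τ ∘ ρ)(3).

Apply the permutations in order: ρ(3) = 3, then τ(3) = 9, then σ(9) = 3. So (σ ∘ τ ∘ ρ)(3) = 3.

3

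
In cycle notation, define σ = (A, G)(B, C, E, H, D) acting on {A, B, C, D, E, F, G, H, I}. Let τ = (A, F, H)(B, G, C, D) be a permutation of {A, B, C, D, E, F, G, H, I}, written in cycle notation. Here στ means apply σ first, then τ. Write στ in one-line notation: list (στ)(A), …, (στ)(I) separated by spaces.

C D E G A H F B I

For each element, apply σ then τ: A → G → C; B → C → D; C → E → E; D → B → G; E → H → A; F → F → H; G → A → F; H → D → B; I → I → I.
Collecting the images, στ = [C D E G A H F B I].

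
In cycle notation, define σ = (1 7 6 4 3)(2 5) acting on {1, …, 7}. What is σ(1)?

In the cycle (1 7 6 4 3), 1 is followed by 7, so σ(1) = 7.

7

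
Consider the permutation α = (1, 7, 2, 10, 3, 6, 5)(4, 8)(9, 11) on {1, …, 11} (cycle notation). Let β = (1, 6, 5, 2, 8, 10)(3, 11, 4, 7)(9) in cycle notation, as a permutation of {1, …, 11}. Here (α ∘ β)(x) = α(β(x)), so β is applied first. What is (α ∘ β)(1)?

5

β(1) = 6, then α(6) = 5; composing gives (α ∘ β)(1) = 5.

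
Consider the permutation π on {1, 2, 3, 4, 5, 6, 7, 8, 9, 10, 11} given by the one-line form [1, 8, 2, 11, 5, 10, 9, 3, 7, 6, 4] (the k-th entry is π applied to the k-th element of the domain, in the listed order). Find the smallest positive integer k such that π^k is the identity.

6

Decomposing into disjoint cycles gives cycle lengths 3, 2, 2, 2, 1, 1.
The order is lcm(3, 2, 2, 2) = 6.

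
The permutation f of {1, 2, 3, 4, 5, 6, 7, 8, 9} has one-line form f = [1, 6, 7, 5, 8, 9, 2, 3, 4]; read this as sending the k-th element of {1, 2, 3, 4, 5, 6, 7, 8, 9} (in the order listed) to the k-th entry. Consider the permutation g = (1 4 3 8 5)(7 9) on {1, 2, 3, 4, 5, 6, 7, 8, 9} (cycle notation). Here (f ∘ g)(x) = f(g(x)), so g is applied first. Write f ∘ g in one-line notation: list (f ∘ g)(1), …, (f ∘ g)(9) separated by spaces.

5 6 3 7 1 9 4 8 2

For each element, apply g then f: 1 → 4 → 5; 2 → 2 → 6; 3 → 8 → 3; 4 → 3 → 7; 5 → 1 → 1; 6 → 6 → 9; 7 → 9 → 4; 8 → 5 → 8; 9 → 7 → 2.
Collecting the images, f ∘ g = [5 6 3 7 1 9 4 8 2].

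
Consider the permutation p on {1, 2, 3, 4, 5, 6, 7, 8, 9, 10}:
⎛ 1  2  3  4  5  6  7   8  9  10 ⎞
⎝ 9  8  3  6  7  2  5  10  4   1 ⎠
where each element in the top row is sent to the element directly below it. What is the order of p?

14

The disjoint-cycle form of p has cycle lengths 7, 2, 1.
The order of p is the least common multiple of its cycle lengths: lcm(7, 2) = 14.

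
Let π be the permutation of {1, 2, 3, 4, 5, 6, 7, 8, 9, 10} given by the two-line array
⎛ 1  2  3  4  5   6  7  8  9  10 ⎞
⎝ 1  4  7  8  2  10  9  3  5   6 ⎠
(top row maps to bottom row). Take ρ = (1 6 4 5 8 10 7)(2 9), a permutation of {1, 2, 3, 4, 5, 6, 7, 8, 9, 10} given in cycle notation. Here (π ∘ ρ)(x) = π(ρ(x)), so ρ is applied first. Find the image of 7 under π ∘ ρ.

1

ρ(7) = 1, then π(1) = 1; composing gives (π ∘ ρ)(7) = 1.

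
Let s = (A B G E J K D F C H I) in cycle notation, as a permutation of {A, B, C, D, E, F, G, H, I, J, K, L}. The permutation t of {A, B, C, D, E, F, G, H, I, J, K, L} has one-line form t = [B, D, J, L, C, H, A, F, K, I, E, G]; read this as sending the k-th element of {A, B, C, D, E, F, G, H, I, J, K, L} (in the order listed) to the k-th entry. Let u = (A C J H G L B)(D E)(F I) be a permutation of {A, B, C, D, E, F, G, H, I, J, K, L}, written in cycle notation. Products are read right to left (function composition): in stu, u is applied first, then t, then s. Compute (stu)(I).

Chase I: u(I) = F; t(F) = H; s(H) = I. Hence (stu)(I) = I.

I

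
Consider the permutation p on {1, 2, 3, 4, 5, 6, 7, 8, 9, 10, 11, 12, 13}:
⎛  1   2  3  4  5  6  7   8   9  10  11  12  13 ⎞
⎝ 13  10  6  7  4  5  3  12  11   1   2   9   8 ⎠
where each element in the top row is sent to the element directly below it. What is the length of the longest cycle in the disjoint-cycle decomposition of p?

Decomposing into disjoint cycles gives (1 13 8 12 9 11 2 10)(3 6 5 4 7); the longest has length 8.

8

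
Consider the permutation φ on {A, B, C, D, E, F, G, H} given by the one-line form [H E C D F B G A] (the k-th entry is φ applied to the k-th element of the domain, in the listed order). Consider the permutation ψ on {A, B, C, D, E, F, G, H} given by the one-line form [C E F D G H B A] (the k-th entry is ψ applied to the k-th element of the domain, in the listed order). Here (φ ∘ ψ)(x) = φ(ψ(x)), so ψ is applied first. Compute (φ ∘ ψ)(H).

(φ ∘ ψ)(H) = φ(ψ(H)). ψ(H) = A, then φ(A) = H. So (φ ∘ ψ)(H) = H.

H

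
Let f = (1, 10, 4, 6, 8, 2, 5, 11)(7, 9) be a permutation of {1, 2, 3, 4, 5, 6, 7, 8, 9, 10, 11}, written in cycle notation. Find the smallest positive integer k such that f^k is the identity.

The cycle type of f is (8, 2, 1).
Since disjoint cycles commute, ord(f) = lcm(8, 2) = 8.

8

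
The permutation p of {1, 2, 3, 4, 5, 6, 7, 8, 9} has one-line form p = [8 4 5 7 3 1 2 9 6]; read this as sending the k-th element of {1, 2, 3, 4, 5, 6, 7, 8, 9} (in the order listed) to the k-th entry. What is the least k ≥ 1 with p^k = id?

Decomposing into disjoint cycles gives cycle lengths 4, 3, 2.
The order is lcm(4, 3, 2) = 12.

12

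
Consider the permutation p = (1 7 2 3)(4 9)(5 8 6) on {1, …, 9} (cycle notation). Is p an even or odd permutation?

The cycle lengths are 4, 3, 2.
A cycle of length ℓ contributes ℓ−1 transpositions, so p is a product of 3 + 2 + 1 = 6 transpositions — even.

even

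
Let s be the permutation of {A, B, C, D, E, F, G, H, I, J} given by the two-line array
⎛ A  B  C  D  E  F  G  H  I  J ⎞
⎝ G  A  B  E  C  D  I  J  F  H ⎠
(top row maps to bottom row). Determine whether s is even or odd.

In disjoint-cycle form the cycle lengths are 8, 2.
A cycle of length ℓ contributes ℓ−1 transpositions, so s is a product of 7 + 1 = 8 transpositions — even.

even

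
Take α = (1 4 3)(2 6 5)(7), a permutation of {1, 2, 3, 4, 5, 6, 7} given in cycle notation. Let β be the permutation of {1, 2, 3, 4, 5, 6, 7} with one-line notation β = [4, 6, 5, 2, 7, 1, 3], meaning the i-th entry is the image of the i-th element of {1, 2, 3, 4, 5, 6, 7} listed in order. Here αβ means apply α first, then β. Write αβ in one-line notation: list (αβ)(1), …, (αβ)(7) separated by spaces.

2 1 4 5 6 7 3

(αβ)(x) = β(α(x)). Computing each image: β(α(1)) = β(4) = 2, β(α(2)) = β(6) = 1, β(α(3)) = β(1) = 4, β(α(4)) = β(3) = 5, β(α(5)) = β(2) = 6, β(α(6)) = β(5) = 7, β(α(7)) = β(7) = 3.
Hence αβ = [2 1 4 5 6 7 3].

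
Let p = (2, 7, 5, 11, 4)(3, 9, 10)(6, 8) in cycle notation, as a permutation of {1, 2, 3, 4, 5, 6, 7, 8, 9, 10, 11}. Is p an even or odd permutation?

odd

The cycle lengths are 5, 3, 2, 1.
A cycle is odd iff its length is even; p has 1 even-length cycle, so sgn(p) = (−1)^1 and p is odd.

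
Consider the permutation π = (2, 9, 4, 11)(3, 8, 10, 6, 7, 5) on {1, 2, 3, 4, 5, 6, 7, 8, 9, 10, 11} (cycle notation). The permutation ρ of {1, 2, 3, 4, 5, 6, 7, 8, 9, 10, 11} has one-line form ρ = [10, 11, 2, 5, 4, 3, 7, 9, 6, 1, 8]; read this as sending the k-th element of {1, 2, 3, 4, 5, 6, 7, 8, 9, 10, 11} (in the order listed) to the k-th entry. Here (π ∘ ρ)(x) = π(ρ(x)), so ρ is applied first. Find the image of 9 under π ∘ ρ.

ρ(9) = 6, then π(6) = 7; composing gives (π ∘ ρ)(9) = 7.

7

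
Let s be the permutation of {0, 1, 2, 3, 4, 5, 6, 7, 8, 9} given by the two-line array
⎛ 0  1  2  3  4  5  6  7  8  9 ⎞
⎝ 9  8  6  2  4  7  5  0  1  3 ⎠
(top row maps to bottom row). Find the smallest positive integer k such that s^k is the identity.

14

The disjoint-cycle form of s has cycle lengths 7, 2, 1.
The order of s is the least common multiple of its cycle lengths: lcm(7, 2) = 14.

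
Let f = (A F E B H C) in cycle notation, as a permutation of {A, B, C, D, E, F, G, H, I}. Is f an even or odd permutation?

The cycle lengths are 6, 1, 1, 1.
A cycle is odd iff its length is even; f has 1 even-length cycle, so sgn(f) = (−1)^1 and f is odd.

odd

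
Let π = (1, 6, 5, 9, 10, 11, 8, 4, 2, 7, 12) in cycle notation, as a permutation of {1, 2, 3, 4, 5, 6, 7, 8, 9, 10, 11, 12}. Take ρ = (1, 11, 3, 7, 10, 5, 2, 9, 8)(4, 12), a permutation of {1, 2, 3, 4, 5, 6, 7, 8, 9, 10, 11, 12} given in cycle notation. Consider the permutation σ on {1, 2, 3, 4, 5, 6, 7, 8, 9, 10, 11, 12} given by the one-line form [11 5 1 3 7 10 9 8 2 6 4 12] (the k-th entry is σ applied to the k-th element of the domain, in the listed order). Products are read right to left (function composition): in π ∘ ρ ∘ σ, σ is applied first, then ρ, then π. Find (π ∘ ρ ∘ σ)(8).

Chase 8: σ(8) = 8; ρ(8) = 1; π(1) = 6. Hence (π ∘ ρ ∘ σ)(8) = 6.

6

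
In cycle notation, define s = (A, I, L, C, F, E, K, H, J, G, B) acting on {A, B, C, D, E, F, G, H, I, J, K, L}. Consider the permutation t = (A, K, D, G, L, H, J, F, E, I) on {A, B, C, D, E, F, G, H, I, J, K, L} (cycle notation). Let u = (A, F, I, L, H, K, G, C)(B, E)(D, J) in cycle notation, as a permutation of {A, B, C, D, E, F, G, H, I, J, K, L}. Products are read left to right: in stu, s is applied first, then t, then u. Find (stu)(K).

(stu)(K) = u(t(s(K))). s(K) = H, then t(H) = J, then u(J) = D, so the result is D.

D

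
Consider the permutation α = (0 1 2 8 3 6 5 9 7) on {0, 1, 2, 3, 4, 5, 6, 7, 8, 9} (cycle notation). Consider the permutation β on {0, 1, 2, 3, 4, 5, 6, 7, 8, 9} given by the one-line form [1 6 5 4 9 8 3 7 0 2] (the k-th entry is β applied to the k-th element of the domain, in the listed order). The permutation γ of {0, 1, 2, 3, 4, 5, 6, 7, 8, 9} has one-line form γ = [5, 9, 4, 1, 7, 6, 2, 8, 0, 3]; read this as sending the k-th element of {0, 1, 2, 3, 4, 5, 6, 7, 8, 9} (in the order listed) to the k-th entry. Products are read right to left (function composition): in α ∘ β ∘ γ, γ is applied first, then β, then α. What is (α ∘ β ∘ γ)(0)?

3

(α ∘ β ∘ γ)(0) = α(β(γ(0))). γ(0) = 5, then β(5) = 8, then α(8) = 3, so the result is 3.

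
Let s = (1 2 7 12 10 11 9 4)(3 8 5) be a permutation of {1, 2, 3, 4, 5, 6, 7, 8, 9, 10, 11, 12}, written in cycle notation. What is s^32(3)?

5

3 lies in the 3-cycle (3 8 5).
Since the cycle has length 3, s^32 acts on it the same as s^2 (32 mod 3 = 2).
Stepping 2 places around the cycle: 3 → 8 → 5.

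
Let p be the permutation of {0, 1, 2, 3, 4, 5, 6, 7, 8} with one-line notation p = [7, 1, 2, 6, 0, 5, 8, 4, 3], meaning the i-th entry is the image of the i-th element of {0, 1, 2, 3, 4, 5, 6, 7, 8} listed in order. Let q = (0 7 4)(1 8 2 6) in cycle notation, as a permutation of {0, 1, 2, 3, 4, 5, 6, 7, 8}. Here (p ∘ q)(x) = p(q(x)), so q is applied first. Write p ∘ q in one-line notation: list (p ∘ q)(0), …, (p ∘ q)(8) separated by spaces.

(p ∘ q)(x) = p(q(x)). Computing each image: p(q(0)) = p(7) = 4, p(q(1)) = p(8) = 3, p(q(2)) = p(6) = 8, p(q(3)) = p(3) = 6, p(q(4)) = p(0) = 7, p(q(5)) = p(5) = 5, p(q(6)) = p(1) = 1, p(q(7)) = p(4) = 0, p(q(8)) = p(2) = 2.
Hence p ∘ q = [4 3 8 6 7 5 1 0 2].

4 3 8 6 7 5 1 0 2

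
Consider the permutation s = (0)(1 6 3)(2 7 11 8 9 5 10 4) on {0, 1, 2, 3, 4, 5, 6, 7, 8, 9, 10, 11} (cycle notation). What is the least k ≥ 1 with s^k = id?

The cycle type of s is (8, 3, 1).
Since disjoint cycles commute, ord(s) = lcm(8, 3) = 24.

24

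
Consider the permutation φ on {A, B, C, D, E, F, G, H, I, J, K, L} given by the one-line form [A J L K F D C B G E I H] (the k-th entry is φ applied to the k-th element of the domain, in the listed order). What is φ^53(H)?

C

Tracing H → B → … returns to H after 11 steps, so H lies in an 11-cycle (B, J, E, F, D, K, I, G, C, L, H).
Since the cycle has length 11, φ^53 acts on it the same as φ^9 (53 mod 11 = 9).
Stepping 9 places around the cycle: H → B → J → E → F → D → K → I → G → C.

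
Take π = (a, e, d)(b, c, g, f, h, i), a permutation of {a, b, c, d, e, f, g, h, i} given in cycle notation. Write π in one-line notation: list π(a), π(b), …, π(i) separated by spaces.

Each element maps to the next entry in its cycle (wrapping to the front): a↦e, b↦c, c↦g, d↦a, e↦d, f↦h, g↦f, h↦i, i↦b.
Listing these in domain order gives e c g a d h f i b.

e c g a d h f i b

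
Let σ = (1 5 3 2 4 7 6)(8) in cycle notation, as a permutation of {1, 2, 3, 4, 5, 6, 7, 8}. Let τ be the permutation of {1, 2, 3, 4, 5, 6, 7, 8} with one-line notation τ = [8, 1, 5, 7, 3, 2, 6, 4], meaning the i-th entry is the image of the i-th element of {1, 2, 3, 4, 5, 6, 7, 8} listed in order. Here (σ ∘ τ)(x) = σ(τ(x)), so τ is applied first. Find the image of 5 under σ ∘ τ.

2

First apply τ: τ(5) = 3, then σ(3) = 2. Thus (σ ∘ τ)(5) = 2.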